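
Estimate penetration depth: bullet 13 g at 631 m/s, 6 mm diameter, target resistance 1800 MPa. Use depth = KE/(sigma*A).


A = pi*(d/2)^2 = pi*(6/2)^2 = 28.2743 mm^2
E = 0.5*m*v^2 = 0.5*0.013*631^2 = 2588.05 J
depth = E/(sigma*A) = 2588.05 J / (1800 MPa * 28.2743 mm^2) = 2588.05/(1800 * 28.2743) m = 0.0508519 m ≈ 50.85 mm

50.85 mm


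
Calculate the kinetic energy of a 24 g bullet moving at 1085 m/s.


E = 0.5*m*v^2 = 0.5*0.024*1085^2 = 14127 J

14127 J


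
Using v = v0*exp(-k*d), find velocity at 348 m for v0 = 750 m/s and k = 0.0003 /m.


v = v0*exp(-k*d) = 750*exp(-0.0003*348) = 675.6 m/s

675.6 m/s


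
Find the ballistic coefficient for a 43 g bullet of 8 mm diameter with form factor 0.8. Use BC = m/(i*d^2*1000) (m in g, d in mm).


BC = m/(i*d^2*1000) = 43/(0.8 * 8^2 * 1000) = 0.0008398

0.0008398


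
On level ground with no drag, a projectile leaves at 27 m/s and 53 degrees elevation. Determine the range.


R = v0^2 * sin(2*theta) / g = 27^2 * sin(2*53°) / 9.81 = 71.43 m

71.43 m


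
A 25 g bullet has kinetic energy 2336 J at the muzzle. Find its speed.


v = sqrt(2*E/m) = sqrt(2*2336/0.025) = 432.3 m/s

432.3 m/s


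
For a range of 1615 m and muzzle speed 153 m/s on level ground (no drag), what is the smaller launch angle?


sin(2*theta) = R*g/v0^2 = 1615*9.81/153^2 = 0.676797, theta = arcsin(0.676797)/2 = 21.3°

21.3 degrees


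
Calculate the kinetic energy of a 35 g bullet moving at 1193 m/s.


E = 0.5*m*v^2 = 0.5*0.035*1193^2 = 24907 J

24907 J


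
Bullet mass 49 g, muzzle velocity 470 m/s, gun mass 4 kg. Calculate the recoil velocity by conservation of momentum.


v_recoil = m_p * v_p / m_gun = 0.049 * 470 / 4 = 5.758 m/s

5.758 m/s


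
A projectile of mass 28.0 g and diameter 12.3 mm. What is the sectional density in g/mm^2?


SD = m/d^2 = 28.0/12.3^2 = 0.1851 g/mm^2

0.1851 g/mm^2


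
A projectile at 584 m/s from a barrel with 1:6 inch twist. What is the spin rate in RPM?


twist_m = 6*0.0254 = 0.1524 m
spin = v/twist = 584/0.1524 = 3832.021 rev/s
RPM = spin*60 = 3832.021*60 ≈ 229921 RPM

229921 RPM


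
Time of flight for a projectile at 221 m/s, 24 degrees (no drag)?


T = 2*v0*sin(theta)/g = 2*221*sin(24°)/9.81 = 18.33 s

18.33 s


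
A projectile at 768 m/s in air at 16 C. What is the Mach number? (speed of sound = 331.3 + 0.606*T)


a = 331.3 + 0.606*(16) = 340.996 m/s
M = v/a = 768/340.996 = 2.252

2.252


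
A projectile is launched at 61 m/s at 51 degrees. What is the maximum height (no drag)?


H = (v0*sin(theta))^2 / (2g) = (61*sin(51°))^2 / (2*9.81) = 114.5 m

114.5 m


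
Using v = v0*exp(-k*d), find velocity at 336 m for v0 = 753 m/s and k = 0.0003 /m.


v = v0*exp(-k*d) = 753*exp(-0.0003*336) = 680.8 m/s

680.8 m/s


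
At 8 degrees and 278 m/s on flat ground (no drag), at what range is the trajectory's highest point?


R = v0^2*sin(2*theta)/g = 278^2*sin(2*8°)/9.81 = 2171.49 m
apex_dist = R/2 = 2171.49/2 = 1086 m

1086 m


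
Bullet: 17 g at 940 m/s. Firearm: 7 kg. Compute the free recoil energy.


v_r = m_p*v_p/m_gun = 0.017*940/7 = 2.28286 m/s, E_r = 0.5*m_gun*v_r^2 = 0.5*7*2.28286^2 = 18.24 J

18.24 J


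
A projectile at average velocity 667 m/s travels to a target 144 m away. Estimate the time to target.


t = d/v = 144/667 = 0.2159 s

0.2159 s


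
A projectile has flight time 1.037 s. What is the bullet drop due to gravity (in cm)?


drop = 0.5*g*t^2 = 0.5*9.81*1.037^2 = 5.27468 m ≈ 527.5 cm

527.5 cm


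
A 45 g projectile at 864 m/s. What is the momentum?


p = m*v = 0.045*864 = 38.88 kg·m/s

38.88 kg·m/s


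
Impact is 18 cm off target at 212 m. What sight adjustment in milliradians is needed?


1 mrad subtends 1 cm per 10 m of range, so adj = error_cm / (dist_m / 10) = 18 / (212/10) = 0.8491 mrad

0.8491 mrad


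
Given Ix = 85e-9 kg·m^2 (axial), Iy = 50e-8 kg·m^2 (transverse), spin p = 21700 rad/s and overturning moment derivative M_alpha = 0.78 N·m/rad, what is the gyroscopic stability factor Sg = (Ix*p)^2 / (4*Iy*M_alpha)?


Sg = Ix^2 * p^2 / (4 * Iy * M_alpha) = (85e-9)^2 * 21700^2 / (4 * 50e-8 * 0.78) = 2.181

2.181


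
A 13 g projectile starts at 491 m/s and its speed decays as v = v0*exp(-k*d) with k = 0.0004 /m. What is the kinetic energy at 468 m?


v = v0*exp(-k*d) = 491*exp(-0.0004*468) = 407.175 m/s
E = 0.5*m*v^2 = 0.5*0.013*407.175^2 = 1078 J

1078 J


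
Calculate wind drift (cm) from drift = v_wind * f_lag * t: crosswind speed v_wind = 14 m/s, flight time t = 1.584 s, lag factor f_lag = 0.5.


drift = v_wind * lag * t = 14 * 0.5 * 1.584 = 11.088 m ≈ 1109 cm

1109 cm


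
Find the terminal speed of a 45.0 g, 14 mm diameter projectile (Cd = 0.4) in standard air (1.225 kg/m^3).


A = pi*(d/2)^2 = pi*(14/2000)^2 = 1.53938e-04 m^2
vt = sqrt(2mg/(Cd*rho*A)) = sqrt(2*0.045*9.81/(0.4 * 1.225 * 1.53938e-04)) = 108.2 m/s

108.2 m/s


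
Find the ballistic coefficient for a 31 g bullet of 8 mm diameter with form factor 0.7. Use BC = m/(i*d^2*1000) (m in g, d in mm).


BC = m/(i*d^2*1000) = 31/(0.7 * 8^2 * 1000) = 0.000692

0.000692


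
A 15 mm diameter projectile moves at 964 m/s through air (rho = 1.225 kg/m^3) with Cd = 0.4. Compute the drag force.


A = pi*(d/2)^2 = pi*(15/2000)^2 = 1.76715e-04 m^2
Fd = 0.5*Cd*rho*A*v^2 = 0.5*0.4*1.225*1.76715e-04*964^2 = 40.23 N

40.23 N


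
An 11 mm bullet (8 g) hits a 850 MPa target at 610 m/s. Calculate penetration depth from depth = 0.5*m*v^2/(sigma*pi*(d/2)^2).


A = pi*(d/2)^2 = pi*(11/2)^2 = 95.0332 mm^2
E = 0.5*m*v^2 = 0.5*0.008*610^2 = 1488.4 J
depth = E/(sigma*A) = 1488.4 J / (850 MPa * 95.0332 mm^2) = 1488.4/(850 * 95.0332) m = 0.0184258 m ≈ 18.43 mm

18.43 mm


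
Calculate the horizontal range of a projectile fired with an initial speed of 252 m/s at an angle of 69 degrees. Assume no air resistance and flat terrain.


R = v0^2 * sin(2*theta) / g = 252^2 * sin(2*69°) / 9.81 = 4332 m

4332 m


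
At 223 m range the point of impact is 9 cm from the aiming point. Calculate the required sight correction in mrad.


1 mrad subtends 1 cm per 10 m of range, so adj = error_cm / (dist_m / 10) = 9 / (223/10) = 0.4036 mrad

0.4036 mrad


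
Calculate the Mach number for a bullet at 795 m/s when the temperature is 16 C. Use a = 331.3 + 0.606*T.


a = 331.3 + 0.606*(16) = 340.996 m/s
M = v/a = 795/340.996 = 2.331

2.331


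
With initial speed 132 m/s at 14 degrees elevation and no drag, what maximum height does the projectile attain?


H = (v0*sin(theta))^2 / (2g) = (132*sin(14°))^2 / (2*9.81) = 51.98 m

51.98 m


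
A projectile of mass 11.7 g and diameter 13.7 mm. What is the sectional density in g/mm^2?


SD = m/d^2 = 11.7/13.7^2 = 0.06234 g/mm^2

0.06234 g/mm^2


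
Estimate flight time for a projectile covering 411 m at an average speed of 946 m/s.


t = d/v = 411/946 = 0.4345 s

0.4345 s


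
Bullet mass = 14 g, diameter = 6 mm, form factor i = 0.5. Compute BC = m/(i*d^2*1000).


BC = m/(i*d^2*1000) = 14/(0.5 * 6^2 * 1000) = 0.0007778

0.0007778


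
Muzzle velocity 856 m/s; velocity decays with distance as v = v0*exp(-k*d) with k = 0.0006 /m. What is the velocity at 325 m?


v = v0*exp(-k*d) = 856*exp(-0.0006*325) = 704.3 m/s

704.3 m/s


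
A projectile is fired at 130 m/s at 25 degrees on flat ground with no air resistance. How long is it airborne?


T = 2*v0*sin(theta)/g = 2*130*sin(25°)/9.81 = 11.2 s

11.2 s


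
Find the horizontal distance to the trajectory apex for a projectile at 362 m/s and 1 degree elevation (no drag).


R = v0^2*sin(2*theta)/g = 362^2*sin(2*1°)/9.81 = 466.195 m
apex_dist = R/2 = 466.195/2 = 233.1 m

233.1 m


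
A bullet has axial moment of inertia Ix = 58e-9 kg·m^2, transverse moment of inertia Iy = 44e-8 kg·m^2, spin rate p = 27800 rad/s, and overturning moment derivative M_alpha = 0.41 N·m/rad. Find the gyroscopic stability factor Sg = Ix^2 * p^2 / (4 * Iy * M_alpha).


Sg = Ix^2 * p^2 / (4 * Iy * M_alpha) = (58e-9)^2 * 27800^2 / (4 * 44e-8 * 0.41) = 3.603

3.603


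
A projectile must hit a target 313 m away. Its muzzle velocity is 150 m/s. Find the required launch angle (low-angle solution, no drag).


sin(2*theta) = R*g/v0^2 = 313*9.81/150^2 = 0.136468, theta = arcsin(0.136468)/2 = 3.922°

3.922 degrees


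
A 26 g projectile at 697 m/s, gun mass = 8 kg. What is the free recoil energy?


v_r = m_p*v_p/m_gun = 0.026*697/8 = 2.26525 m/s, E_r = 0.5*m_gun*v_r^2 = 0.5*8*2.26525^2 = 20.53 J

20.53 J


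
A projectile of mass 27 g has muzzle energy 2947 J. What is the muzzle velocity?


v = sqrt(2*E/m) = sqrt(2*2947/0.027) = 467.2 m/s

467.2 m/s


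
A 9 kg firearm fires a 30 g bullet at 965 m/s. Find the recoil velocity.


v_recoil = m_p * v_p / m_gun = 0.03 * 965 / 9 = 3.217 m/s

3.217 m/s


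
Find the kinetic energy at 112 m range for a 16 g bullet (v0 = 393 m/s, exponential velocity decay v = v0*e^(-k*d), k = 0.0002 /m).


v = v0*exp(-k*d) = 393*exp(-0.0002*112) = 384.295 m/s
E = 0.5*m*v^2 = 0.5*0.016*384.295^2 = 1181 J

1181 J


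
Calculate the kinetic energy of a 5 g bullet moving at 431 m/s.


E = 0.5*m*v^2 = 0.5*0.005*431^2 = 464.4 J

464.4 J


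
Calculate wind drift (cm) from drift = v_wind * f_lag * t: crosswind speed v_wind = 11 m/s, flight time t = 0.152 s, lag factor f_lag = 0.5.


drift = v_wind * lag * t = 11 * 0.5 * 0.152 = 0.836 m ≈ 83.6 cm

83.6 cm


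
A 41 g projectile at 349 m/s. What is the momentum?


p = m*v = 0.041*349 = 14.31 kg·m/s

14.31 kg·m/s


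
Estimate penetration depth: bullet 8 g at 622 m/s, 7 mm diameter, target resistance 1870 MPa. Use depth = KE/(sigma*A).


A = pi*(d/2)^2 = pi*(7/2)^2 = 38.4845 mm^2
E = 0.5*m*v^2 = 0.5*0.008*622^2 = 1547.54 J
depth = E/(sigma*A) = 1547.54 J / (1870 MPa * 38.4845 mm^2) = 1547.54/(1870 * 38.4845) m = 0.0215037 m ≈ 21.5 mm

21.5 mm


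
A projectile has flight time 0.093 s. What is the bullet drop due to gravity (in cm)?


drop = 0.5*g*t^2 = 0.5*9.81*0.093^2 = 0.0424233 m ≈ 4.242 cm

4.242 cm


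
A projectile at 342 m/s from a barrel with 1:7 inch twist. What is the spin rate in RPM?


twist_m = 7*0.0254 = 0.1778 m
spin = v/twist = 342/0.1778 = 1923.51 rev/s
RPM = spin*60 = 1923.51*60 ≈ 115411 RPM

115411 RPM


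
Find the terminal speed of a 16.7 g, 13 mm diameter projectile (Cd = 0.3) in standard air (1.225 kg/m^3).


A = pi*(d/2)^2 = pi*(13/2000)^2 = 1.32732e-04 m^2
vt = sqrt(2mg/(Cd*rho*A)) = sqrt(2*0.0167*9.81/(0.3 * 1.225 * 1.32732e-04)) = 81.96 m/s

81.96 m/s


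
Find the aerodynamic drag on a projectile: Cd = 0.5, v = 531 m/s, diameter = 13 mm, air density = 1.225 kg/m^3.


A = pi*(d/2)^2 = pi*(13/2000)^2 = 1.32732e-04 m^2
Fd = 0.5*Cd*rho*A*v^2 = 0.5*0.5*1.225*1.32732e-04*531^2 = 11.46 N

11.46 N


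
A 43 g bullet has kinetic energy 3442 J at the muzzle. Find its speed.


v = sqrt(2*E/m) = sqrt(2*3442/0.043) = 400.1 m/s

400.1 m/s


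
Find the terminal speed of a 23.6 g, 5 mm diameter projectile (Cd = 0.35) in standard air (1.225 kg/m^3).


A = pi*(d/2)^2 = pi*(5/2000)^2 = 1.96350e-05 m^2
vt = sqrt(2mg/(Cd*rho*A)) = sqrt(2*0.0236*9.81/(0.35 * 1.225 * 1.96350e-05)) = 234.5 m/s

234.5 m/s


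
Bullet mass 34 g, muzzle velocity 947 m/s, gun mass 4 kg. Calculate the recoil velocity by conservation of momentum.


v_recoil = m_p * v_p / m_gun = 0.034 * 947 / 4 = 8.05 m/s

8.05 m/s


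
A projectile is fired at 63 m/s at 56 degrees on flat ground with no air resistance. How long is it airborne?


T = 2*v0*sin(theta)/g = 2*63*sin(56°)/9.81 = 10.65 s

10.65 s


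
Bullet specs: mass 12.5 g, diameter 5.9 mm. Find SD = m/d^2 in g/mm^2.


SD = m/d^2 = 12.5/5.9^2 = 0.3591 g/mm^2

0.3591 g/mm^2


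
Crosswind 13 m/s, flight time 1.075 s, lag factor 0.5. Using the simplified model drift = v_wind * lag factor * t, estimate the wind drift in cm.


drift = v_wind * lag * t = 13 * 0.5 * 1.075 = 6.9875 m ≈ 698.8 cm

698.8 cm


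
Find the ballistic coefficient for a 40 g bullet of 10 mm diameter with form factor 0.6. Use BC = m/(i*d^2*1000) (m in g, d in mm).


BC = m/(i*d^2*1000) = 40/(0.6 * 10^2 * 1000) = 0.0006667

0.0006667


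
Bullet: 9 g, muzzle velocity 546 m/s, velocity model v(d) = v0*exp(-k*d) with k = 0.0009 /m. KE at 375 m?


v = v0*exp(-k*d) = 546*exp(-0.0009*375) = 389.599 m/s
E = 0.5*m*v^2 = 0.5*0.009*389.599^2 = 683 J

683 J


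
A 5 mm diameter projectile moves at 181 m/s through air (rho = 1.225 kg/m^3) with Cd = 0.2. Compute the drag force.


A = pi*(d/2)^2 = pi*(5/2000)^2 = 1.96350e-05 m^2
Fd = 0.5*Cd*rho*A*v^2 = 0.5*0.2*1.225*1.96350e-05*181^2 = 0.0788 N

0.0788 N


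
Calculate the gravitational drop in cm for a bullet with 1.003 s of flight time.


drop = 0.5*g*t^2 = 0.5*9.81*1.003^2 = 4.93447 m ≈ 493.4 cm

493.4 cm


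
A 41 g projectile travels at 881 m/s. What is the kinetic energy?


E = 0.5*m*v^2 = 0.5*0.041*881^2 = 15911 J

15911 J


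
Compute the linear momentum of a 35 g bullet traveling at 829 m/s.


p = m*v = 0.035*829 = 29.02 kg·m/s

29.02 kg·m/s


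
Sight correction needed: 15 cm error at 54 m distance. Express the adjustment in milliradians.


1 mrad subtends 1 cm per 10 m of range, so adj = error_cm / (dist_m / 10) = 15 / (54/10) = 2.778 mrad

2.778 mrad


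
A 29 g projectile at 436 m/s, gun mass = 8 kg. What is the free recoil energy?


v_r = m_p*v_p/m_gun = 0.029*436/8 = 1.5805 m/s, E_r = 0.5*m_gun*v_r^2 = 0.5*8*1.5805^2 = 9.992 J

9.992 J


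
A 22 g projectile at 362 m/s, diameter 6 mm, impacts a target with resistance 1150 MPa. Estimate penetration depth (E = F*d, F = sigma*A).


A = pi*(d/2)^2 = pi*(6/2)^2 = 28.2743 mm^2
E = 0.5*m*v^2 = 0.5*0.022*362^2 = 1441.48 J
depth = E/(sigma*A) = 1441.48 J / (1150 MPa * 28.2743 mm^2) = 1441.48/(1150 * 28.2743) m = 0.0443322 m ≈ 44.33 mm

44.33 mm


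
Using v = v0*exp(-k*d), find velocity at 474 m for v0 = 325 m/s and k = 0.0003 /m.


v = v0*exp(-k*d) = 325*exp(-0.0003*474) = 281.9 m/s

281.9 m/s


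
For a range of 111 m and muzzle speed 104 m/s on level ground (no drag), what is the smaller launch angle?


sin(2*theta) = R*g/v0^2 = 111*9.81/104^2 = 0.100676, theta = arcsin(0.100676)/2 = 2.889°

2.889 degrees


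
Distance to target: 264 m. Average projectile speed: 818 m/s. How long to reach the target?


t = d/v = 264/818 = 0.3227 s

0.3227 s


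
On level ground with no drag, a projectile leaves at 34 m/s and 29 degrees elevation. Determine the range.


R = v0^2 * sin(2*theta) / g = 34^2 * sin(2*29°) / 9.81 = 99.93 m

99.93 m


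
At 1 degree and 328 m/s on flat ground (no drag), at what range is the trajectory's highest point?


R = v0^2*sin(2*theta)/g = 328^2*sin(2*1°)/9.81 = 382.735 m
apex_dist = R/2 = 382.735/2 = 191.4 m

191.4 m


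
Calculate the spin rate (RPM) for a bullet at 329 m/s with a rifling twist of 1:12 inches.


twist_m = 12*0.0254 = 0.3048 m
spin = v/twist = 329/0.3048 = 1079.396 rev/s
RPM = spin*60 = 1079.396*60 ≈ 64764 RPM

64764 RPM


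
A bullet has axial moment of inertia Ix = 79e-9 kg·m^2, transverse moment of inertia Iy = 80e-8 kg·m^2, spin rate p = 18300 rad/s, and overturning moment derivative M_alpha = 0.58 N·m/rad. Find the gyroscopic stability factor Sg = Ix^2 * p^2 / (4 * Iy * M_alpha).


Sg = Ix^2 * p^2 / (4 * Iy * M_alpha) = (79e-9)^2 * 18300^2 / (4 * 80e-8 * 0.58) = 1.126

1.126


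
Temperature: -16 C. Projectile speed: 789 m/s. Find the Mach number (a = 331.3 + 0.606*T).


a = 331.3 + 0.606*(-16) = 321.604 m/s
M = v/a = 789/321.604 = 2.453

2.453


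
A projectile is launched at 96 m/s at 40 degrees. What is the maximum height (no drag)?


H = (v0*sin(theta))^2 / (2g) = (96*sin(40°))^2 / (2*9.81) = 194.1 m

194.1 m


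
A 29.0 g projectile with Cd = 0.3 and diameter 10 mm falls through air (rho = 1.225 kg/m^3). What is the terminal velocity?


A = pi*(d/2)^2 = pi*(10/2000)^2 = 7.85398e-05 m^2
vt = sqrt(2mg/(Cd*rho*A)) = sqrt(2*0.029*9.81/(0.3 * 1.225 * 7.85398e-05)) = 140.4 m/s

140.4 m/s


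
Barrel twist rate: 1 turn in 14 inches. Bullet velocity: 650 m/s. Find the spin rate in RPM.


twist_m = 14*0.0254 = 0.3556 m
spin = v/twist = 650/0.3556 = 1827.897 rev/s
RPM = spin*60 = 1827.897*60 ≈ 109674 RPM

109674 RPM


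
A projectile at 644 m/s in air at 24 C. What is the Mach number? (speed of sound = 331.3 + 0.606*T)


a = 331.3 + 0.606*(24) = 345.844 m/s
M = v/a = 644/345.844 = 1.862

1.862


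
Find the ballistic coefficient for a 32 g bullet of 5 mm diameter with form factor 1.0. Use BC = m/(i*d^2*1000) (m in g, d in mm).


BC = m/(i*d^2*1000) = 32/(1.0 * 5^2 * 1000) = 0.00128

0.00128


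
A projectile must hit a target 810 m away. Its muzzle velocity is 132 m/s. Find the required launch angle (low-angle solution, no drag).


sin(2*theta) = R*g/v0^2 = 810*9.81/132^2 = 0.456043, theta = arcsin(0.456043)/2 = 13.57°

13.57 degrees


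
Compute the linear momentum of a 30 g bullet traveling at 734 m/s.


p = m*v = 0.03*734 = 22.02 kg·m/s

22.02 kg·m/s


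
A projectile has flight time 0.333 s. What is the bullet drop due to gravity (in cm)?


drop = 0.5*g*t^2 = 0.5*9.81*0.333^2 = 0.543911 m ≈ 54.39 cm

54.39 cm


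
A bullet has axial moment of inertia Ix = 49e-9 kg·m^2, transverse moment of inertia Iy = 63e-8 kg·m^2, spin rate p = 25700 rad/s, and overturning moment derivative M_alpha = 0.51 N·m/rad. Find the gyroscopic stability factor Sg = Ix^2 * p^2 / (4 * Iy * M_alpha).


Sg = Ix^2 * p^2 / (4 * Iy * M_alpha) = (49e-9)^2 * 25700^2 / (4 * 63e-8 * 0.51) = 1.234

1.234


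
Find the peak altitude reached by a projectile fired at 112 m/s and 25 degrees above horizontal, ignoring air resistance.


H = (v0*sin(theta))^2 / (2g) = (112*sin(25°))^2 / (2*9.81) = 114.2 m

114.2 m


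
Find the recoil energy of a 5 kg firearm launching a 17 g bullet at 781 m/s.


v_r = m_p*v_p/m_gun = 0.017*781/5 = 2.6554 m/s, E_r = 0.5*m_gun*v_r^2 = 0.5*5*2.6554^2 = 17.63 J

17.63 J


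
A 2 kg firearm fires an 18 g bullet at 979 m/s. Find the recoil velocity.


v_recoil = m_p * v_p / m_gun = 0.018 * 979 / 2 = 8.811 m/s

8.811 m/s


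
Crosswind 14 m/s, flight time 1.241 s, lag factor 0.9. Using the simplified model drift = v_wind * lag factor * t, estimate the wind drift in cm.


drift = v_wind * lag * t = 14 * 0.9 * 1.241 = 15.6366 m ≈ 1564 cm

1564 cm


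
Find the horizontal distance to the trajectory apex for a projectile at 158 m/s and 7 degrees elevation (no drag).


R = v0^2*sin(2*theta)/g = 158^2*sin(2*7°)/9.81 = 615.631 m
apex_dist = R/2 = 615.631/2 = 307.8 m

307.8 m


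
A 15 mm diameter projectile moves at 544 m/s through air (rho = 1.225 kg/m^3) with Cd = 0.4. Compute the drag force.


A = pi*(d/2)^2 = pi*(15/2000)^2 = 1.76715e-04 m^2
Fd = 0.5*Cd*rho*A*v^2 = 0.5*0.4*1.225*1.76715e-04*544^2 = 12.81 N

12.81 N


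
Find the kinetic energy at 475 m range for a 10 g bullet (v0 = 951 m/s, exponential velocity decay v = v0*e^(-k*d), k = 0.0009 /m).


v = v0*exp(-k*d) = 951*exp(-0.0009*475) = 620.183 m/s
E = 0.5*m*v^2 = 0.5*0.01*620.183^2 = 1923 J

1923 J


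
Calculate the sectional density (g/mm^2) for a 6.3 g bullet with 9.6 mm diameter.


SD = m/d^2 = 6.3/9.6^2 = 0.06836 g/mm^2

0.06836 g/mm^2


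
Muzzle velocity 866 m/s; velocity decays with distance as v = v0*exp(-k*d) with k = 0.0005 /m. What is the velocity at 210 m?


v = v0*exp(-k*d) = 866*exp(-0.0005*210) = 779.7 m/s

779.7 m/s


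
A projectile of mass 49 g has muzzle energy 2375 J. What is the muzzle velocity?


v = sqrt(2*E/m) = sqrt(2*2375/0.049) = 311.3 m/s

311.3 m/s


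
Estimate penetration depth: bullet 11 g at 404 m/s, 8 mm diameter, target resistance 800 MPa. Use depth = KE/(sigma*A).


A = pi*(d/2)^2 = pi*(8/2)^2 = 50.2655 mm^2
E = 0.5*m*v^2 = 0.5*0.011*404^2 = 897.688 J
depth = E/(sigma*A) = 897.688 J / (800 MPa * 50.2655 mm^2) = 897.688/(800 * 50.2655) m = 0.0223237 m ≈ 22.32 mm

22.32 mm


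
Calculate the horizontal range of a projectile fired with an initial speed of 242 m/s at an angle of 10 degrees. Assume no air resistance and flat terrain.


R = v0^2 * sin(2*theta) / g = 242^2 * sin(2*10°) / 9.81 = 2042 m

2042 m


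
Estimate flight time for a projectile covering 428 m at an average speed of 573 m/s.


t = d/v = 428/573 = 0.7469 s

0.7469 s


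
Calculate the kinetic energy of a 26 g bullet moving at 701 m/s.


E = 0.5*m*v^2 = 0.5*0.026*701^2 = 6388 J

6388 J


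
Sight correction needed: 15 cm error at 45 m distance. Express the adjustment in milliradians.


1 mrad subtends 1 cm per 10 m of range, so adj = error_cm / (dist_m / 10) = 15 / (45/10) = 3.333 mrad

3.333 mrad


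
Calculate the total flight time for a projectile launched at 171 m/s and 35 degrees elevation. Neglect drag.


T = 2*v0*sin(theta)/g = 2*171*sin(35°)/9.81 = 20 s

20 s


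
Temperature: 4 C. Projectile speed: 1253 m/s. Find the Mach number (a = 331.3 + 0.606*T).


a = 331.3 + 0.606*(4) = 333.724 m/s
M = v/a = 1253/333.724 = 3.755

3.755


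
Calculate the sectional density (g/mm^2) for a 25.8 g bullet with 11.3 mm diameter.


SD = m/d^2 = 25.8/11.3^2 = 0.2021 g/mm^2

0.2021 g/mm^2


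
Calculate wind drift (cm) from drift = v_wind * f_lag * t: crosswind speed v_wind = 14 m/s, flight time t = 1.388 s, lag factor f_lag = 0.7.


drift = v_wind * lag * t = 14 * 0.7 * 1.388 = 13.6024 m ≈ 1360 cm

1360 cm


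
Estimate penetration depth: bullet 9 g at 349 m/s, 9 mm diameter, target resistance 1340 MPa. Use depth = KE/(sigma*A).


A = pi*(d/2)^2 = pi*(9/2)^2 = 63.6173 mm^2
E = 0.5*m*v^2 = 0.5*0.009*349^2 = 548.104 J
depth = E/(sigma*A) = 548.104 J / (1340 MPa * 63.6173 mm^2) = 548.104/(1340 * 63.6173) m = 0.0064296 m ≈ 6.43 mm

6.43 mm


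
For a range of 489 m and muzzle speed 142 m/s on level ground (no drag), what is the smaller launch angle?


sin(2*theta) = R*g/v0^2 = 489*9.81/142^2 = 0.237904, theta = arcsin(0.237904)/2 = 6.881°

6.881 degrees


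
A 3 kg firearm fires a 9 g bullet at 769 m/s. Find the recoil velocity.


v_recoil = m_p * v_p / m_gun = 0.009 * 769 / 3 = 2.307 m/s

2.307 m/s


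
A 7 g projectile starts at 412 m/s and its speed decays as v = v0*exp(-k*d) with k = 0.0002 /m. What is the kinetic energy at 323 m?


v = v0*exp(-k*d) = 412*exp(-0.0002*323) = 386.226 m/s
E = 0.5*m*v^2 = 0.5*0.007*386.226^2 = 522.1 J

522.1 J


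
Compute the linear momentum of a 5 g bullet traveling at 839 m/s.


p = m*v = 0.005*839 = 4.195 kg·m/s

4.195 kg·m/s


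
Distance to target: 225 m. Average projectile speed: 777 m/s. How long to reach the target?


t = d/v = 225/777 = 0.2896 s

0.2896 s


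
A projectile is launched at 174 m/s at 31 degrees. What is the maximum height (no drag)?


H = (v0*sin(theta))^2 / (2g) = (174*sin(31°))^2 / (2*9.81) = 409.3 m

409.3 m


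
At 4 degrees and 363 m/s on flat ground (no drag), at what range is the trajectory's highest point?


R = v0^2*sin(2*theta)/g = 363^2*sin(2*4°)/9.81 = 1869.39 m
apex_dist = R/2 = 1869.39/2 = 934.7 m

934.7 m


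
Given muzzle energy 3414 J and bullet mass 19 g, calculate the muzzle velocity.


v = sqrt(2*E/m) = sqrt(2*3414/0.019) = 599.5 m/s

599.5 m/s


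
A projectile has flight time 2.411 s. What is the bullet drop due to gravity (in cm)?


drop = 0.5*g*t^2 = 0.5*9.81*2.411^2 = 28.5124 m ≈ 2851 cm

2851 cm


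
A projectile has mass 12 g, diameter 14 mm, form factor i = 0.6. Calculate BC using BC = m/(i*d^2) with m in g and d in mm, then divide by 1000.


BC = m/(i*d^2*1000) = 12/(0.6 * 14^2 * 1000) = 0.000102

0.000102


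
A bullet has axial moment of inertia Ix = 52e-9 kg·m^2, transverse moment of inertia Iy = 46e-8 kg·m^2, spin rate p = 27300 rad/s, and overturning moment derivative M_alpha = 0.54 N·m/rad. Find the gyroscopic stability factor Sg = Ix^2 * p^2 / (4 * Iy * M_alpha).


Sg = Ix^2 * p^2 / (4 * Iy * M_alpha) = (52e-9)^2 * 27300^2 / (4 * 46e-8 * 0.54) = 2.028

2.028


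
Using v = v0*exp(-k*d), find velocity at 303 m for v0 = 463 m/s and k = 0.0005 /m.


v = v0*exp(-k*d) = 463*exp(-0.0005*303) = 397.9 m/s

397.9 m/s


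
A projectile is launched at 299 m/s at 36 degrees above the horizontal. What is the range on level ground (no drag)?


R = v0^2 * sin(2*theta) / g = 299^2 * sin(2*36°) / 9.81 = 8667 m

8667 m


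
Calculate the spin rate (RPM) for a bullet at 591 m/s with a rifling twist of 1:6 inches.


twist_m = 6*0.0254 = 0.1524 m
spin = v/twist = 591/0.1524 = 3877.953 rev/s
RPM = spin*60 = 3877.953*60 ≈ 232677 RPM

232677 RPM


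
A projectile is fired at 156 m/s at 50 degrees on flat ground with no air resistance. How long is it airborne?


T = 2*v0*sin(theta)/g = 2*156*sin(50°)/9.81 = 24.36 s

24.36 s


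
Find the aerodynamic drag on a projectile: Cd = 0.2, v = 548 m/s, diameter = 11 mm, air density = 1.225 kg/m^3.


A = pi*(d/2)^2 = pi*(11/2000)^2 = 9.50332e-05 m^2
Fd = 0.5*Cd*rho*A*v^2 = 0.5*0.2*1.225*9.50332e-05*548^2 = 3.496 N

3.496 N


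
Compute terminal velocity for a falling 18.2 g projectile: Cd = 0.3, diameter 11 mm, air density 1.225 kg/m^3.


A = pi*(d/2)^2 = pi*(11/2000)^2 = 9.50332e-05 m^2
vt = sqrt(2mg/(Cd*rho*A)) = sqrt(2*0.0182*9.81/(0.3 * 1.225 * 9.50332e-05)) = 101.1 m/s

101.1 m/s


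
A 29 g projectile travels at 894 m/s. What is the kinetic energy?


E = 0.5*m*v^2 = 0.5*0.029*894^2 = 11589 J

11589 J


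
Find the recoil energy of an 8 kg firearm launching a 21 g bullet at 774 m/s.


v_r = m_p*v_p/m_gun = 0.021*774/8 = 2.03175 m/s, E_r = 0.5*m_gun*v_r^2 = 0.5*8*2.03175^2 = 16.51 J

16.51 J


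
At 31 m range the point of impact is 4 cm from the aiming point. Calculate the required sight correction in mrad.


1 mrad subtends 1 cm per 10 m of range, so adj = error_cm / (dist_m / 10) = 4 / (31/10) = 1.29 mrad

1.29 mrad


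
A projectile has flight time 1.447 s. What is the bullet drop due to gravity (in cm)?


drop = 0.5*g*t^2 = 0.5*9.81*1.447^2 = 10.2701 m ≈ 1027 cm

1027 cm


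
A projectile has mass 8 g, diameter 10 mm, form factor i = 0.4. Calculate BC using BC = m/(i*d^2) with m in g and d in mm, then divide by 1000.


BC = m/(i*d^2*1000) = 8/(0.4 * 10^2 * 1000) = 0.0002

0.0002


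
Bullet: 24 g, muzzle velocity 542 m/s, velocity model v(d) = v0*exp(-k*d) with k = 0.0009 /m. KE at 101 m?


v = v0*exp(-k*d) = 542*exp(-0.0009*101) = 494.905 m/s
E = 0.5*m*v^2 = 0.5*0.024*494.905^2 = 2939 J

2939 J


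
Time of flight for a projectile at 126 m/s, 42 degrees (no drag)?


T = 2*v0*sin(theta)/g = 2*126*sin(42°)/9.81 = 17.19 s

17.19 s


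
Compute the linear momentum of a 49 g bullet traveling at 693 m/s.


p = m*v = 0.049*693 = 33.96 kg·m/s

33.96 kg·m/s


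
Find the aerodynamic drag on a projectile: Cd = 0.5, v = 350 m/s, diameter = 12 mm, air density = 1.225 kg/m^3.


A = pi*(d/2)^2 = pi*(12/2000)^2 = 1.13097e-04 m^2
Fd = 0.5*Cd*rho*A*v^2 = 0.5*0.5*1.225*1.13097e-04*350^2 = 4.243 N

4.243 N


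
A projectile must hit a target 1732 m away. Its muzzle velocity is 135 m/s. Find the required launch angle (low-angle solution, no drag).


sin(2*theta) = R*g/v0^2 = 1732*9.81/135^2 = 0.932286, theta = arcsin(0.932286)/2 = 34.4°

34.4 degrees


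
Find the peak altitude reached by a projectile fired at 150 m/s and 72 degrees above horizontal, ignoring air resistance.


H = (v0*sin(theta))^2 / (2g) = (150*sin(72°))^2 / (2*9.81) = 1037 m

1037 m


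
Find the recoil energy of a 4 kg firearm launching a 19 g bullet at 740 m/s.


v_r = m_p*v_p/m_gun = 0.019*740/4 = 3.515 m/s, E_r = 0.5*m_gun*v_r^2 = 0.5*4*3.515^2 = 24.71 J

24.71 J


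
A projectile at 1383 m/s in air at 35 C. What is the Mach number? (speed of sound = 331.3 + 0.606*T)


a = 331.3 + 0.606*(35) = 352.51 m/s
M = v/a = 1383/352.51 = 3.923

3.923


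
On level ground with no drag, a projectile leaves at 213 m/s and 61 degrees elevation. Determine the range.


R = v0^2 * sin(2*theta) / g = 213^2 * sin(2*61°) / 9.81 = 3922 m

3922 m


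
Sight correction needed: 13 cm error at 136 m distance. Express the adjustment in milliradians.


1 mrad subtends 1 cm per 10 m of range, so adj = error_cm / (dist_m / 10) = 13 / (136/10) = 0.9559 mrad

0.9559 mrad


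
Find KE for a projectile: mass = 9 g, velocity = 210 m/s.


E = 0.5*m*v^2 = 0.5*0.009*210^2 = 198.4 J

198.4 J


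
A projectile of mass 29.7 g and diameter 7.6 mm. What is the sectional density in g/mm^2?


SD = m/d^2 = 29.7/7.6^2 = 0.5142 g/mm^2

0.5142 g/mm^2


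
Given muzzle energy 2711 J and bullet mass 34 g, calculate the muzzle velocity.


v = sqrt(2*E/m) = sqrt(2*2711/0.034) = 399.3 m/s

399.3 m/s


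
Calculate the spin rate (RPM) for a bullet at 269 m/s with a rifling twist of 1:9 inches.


twist_m = 9*0.0254 = 0.2286 m
spin = v/twist = 269/0.2286 = 1176.728 rev/s
RPM = spin*60 = 1176.728*60 ≈ 70604 RPM

70604 RPM


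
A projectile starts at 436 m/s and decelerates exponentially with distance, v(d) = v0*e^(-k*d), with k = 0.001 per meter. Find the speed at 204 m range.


v = v0*exp(-k*d) = 436*exp(-0.001*204) = 355.5 m/s

355.5 m/s


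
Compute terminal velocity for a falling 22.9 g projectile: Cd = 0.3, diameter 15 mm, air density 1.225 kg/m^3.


A = pi*(d/2)^2 = pi*(15/2000)^2 = 1.76715e-04 m^2
vt = sqrt(2mg/(Cd*rho*A)) = sqrt(2*0.0229*9.81/(0.3 * 1.225 * 1.76715e-04)) = 83.18 m/s

83.18 m/s


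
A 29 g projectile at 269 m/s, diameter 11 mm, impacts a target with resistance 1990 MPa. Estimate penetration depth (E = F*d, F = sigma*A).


A = pi*(d/2)^2 = pi*(11/2)^2 = 95.0332 mm^2
E = 0.5*m*v^2 = 0.5*0.029*269^2 = 1049.23 J
depth = E/(sigma*A) = 1049.23 J / (1990 MPa * 95.0332 mm^2) = 1049.23/(1990 * 95.0332) m = 0.0055481 m ≈ 5.548 mm

5.548 mm


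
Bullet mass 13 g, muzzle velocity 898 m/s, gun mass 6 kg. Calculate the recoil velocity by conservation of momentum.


v_recoil = m_p * v_p / m_gun = 0.013 * 898 / 6 = 1.946 m/s

1.946 m/s


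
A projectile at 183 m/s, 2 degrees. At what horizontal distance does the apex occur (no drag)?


R = v0^2*sin(2*theta)/g = 183^2*sin(2*2°)/9.81 = 238.132 m
apex_dist = R/2 = 238.132/2 = 119.1 m

119.1 m


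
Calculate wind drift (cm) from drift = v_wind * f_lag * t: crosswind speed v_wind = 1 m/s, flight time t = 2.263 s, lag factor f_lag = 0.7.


drift = v_wind * lag * t = 1 * 0.7 * 2.263 = 1.5841 m ≈ 158.4 cm

158.4 cm


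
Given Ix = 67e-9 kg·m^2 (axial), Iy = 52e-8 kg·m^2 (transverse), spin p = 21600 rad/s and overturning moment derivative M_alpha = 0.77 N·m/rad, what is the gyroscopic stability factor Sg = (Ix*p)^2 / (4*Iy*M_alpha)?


Sg = Ix^2 * p^2 / (4 * Iy * M_alpha) = (67e-9)^2 * 21600^2 / (4 * 52e-8 * 0.77) = 1.308

1.308


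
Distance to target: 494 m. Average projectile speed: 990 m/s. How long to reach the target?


t = d/v = 494/990 = 0.499 s

0.499 s


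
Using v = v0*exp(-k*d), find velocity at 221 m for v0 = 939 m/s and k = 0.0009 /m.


v = v0*exp(-k*d) = 939*exp(-0.0009*221) = 769.6 m/s

769.6 m/s


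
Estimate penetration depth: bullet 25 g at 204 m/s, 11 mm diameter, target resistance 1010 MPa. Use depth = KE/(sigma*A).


A = pi*(d/2)^2 = pi*(11/2)^2 = 95.0332 mm^2
E = 0.5*m*v^2 = 0.5*0.025*204^2 = 520.2 J
depth = E/(sigma*A) = 520.2 J / (1010 MPa * 95.0332 mm^2) = 520.2/(1010 * 95.0332) m = 0.00541968 m ≈ 5.42 mm

5.42 mm


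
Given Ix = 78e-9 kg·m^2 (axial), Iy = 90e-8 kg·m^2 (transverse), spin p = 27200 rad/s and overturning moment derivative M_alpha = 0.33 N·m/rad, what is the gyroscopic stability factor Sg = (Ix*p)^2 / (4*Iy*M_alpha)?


Sg = Ix^2 * p^2 / (4 * Iy * M_alpha) = (78e-9)^2 * 27200^2 / (4 * 90e-8 * 0.33) = 3.789

3.789


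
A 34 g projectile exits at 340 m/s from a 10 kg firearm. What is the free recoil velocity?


v_recoil = m_p * v_p / m_gun = 0.034 * 340 / 10 = 1.156 m/s

1.156 m/s


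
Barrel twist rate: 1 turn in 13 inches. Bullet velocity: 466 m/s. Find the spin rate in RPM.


twist_m = 13*0.0254 = 0.3302 m
spin = v/twist = 466/0.3302 = 1411.266 rev/s
RPM = spin*60 = 1411.266*60 ≈ 84676 RPM

84676 RPM


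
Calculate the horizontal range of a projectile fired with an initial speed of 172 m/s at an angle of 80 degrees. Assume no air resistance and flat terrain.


R = v0^2 * sin(2*theta) / g = 172^2 * sin(2*80°) / 9.81 = 1031 m

1031 m


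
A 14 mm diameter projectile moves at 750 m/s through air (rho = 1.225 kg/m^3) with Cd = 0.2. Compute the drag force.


A = pi*(d/2)^2 = pi*(14/2000)^2 = 1.53938e-04 m^2
Fd = 0.5*Cd*rho*A*v^2 = 0.5*0.2*1.225*1.53938e-04*750^2 = 10.61 N

10.61 N


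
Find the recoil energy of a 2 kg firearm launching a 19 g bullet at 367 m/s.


v_r = m_p*v_p/m_gun = 0.019*367/2 = 3.4865 m/s, E_r = 0.5*m_gun*v_r^2 = 0.5*2*3.4865^2 = 12.16 J

12.16 J


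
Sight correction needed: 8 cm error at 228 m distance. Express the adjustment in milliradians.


1 mrad subtends 1 cm per 10 m of range, so adj = error_cm / (dist_m / 10) = 8 / (228/10) = 0.3509 mrad

0.3509 mrad


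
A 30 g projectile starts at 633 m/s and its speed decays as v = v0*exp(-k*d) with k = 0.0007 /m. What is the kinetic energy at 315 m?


v = v0*exp(-k*d) = 633*exp(-0.0007*315) = 507.74 m/s
E = 0.5*m*v^2 = 0.5*0.03*507.74^2 = 3867 J

3867 J


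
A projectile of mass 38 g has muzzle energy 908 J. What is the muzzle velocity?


v = sqrt(2*E/m) = sqrt(2*908/0.038) = 218.6 m/s

218.6 m/s


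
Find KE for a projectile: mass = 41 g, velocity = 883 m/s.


E = 0.5*m*v^2 = 0.5*0.041*883^2 = 15984 J

15984 J


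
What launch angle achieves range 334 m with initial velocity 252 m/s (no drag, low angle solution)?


sin(2*theta) = R*g/v0^2 = 334*9.81/252^2 = 0.0515958, theta = arcsin(0.0515958)/2 = 1.479°

1.479 degrees


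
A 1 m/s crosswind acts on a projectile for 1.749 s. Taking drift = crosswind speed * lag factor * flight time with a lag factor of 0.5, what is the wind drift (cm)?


drift = v_wind * lag * t = 1 * 0.5 * 1.749 = 0.8745 m ≈ 87.45 cm

87.45 cm


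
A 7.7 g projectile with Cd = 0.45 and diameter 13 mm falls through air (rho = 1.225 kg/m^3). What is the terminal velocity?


A = pi*(d/2)^2 = pi*(13/2000)^2 = 1.32732e-04 m^2
vt = sqrt(2mg/(Cd*rho*A)) = sqrt(2*0.0077*9.81/(0.45 * 1.225 * 1.32732e-04)) = 45.44 m/s

45.44 m/s


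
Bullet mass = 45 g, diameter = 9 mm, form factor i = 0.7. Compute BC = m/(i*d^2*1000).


BC = m/(i*d^2*1000) = 45/(0.7 * 9^2 * 1000) = 0.0007937

0.0007937


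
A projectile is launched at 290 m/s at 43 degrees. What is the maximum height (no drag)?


H = (v0*sin(theta))^2 / (2g) = (290*sin(43°))^2 / (2*9.81) = 1994 m

1994 m


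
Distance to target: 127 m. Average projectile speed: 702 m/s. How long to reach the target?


t = d/v = 127/702 = 0.1809 s

0.1809 s


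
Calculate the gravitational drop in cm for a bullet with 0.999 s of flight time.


drop = 0.5*g*t^2 = 0.5*9.81*0.999^2 = 4.89519 m ≈ 489.5 cm

489.5 cm


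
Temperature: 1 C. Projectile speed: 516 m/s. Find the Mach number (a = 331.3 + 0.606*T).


a = 331.3 + 0.606*(1) = 331.906 m/s
M = v/a = 516/331.906 = 1.555

1.555


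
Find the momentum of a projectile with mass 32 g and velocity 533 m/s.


p = m*v = 0.032*533 = 17.06 kg·m/s

17.06 kg·m/s


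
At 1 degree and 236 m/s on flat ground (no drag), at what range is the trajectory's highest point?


R = v0^2*sin(2*theta)/g = 236^2*sin(2*1°)/9.81 = 198.141 m
apex_dist = R/2 = 198.141/2 = 99.07 m

99.07 m


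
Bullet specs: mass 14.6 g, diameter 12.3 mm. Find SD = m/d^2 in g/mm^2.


SD = m/d^2 = 14.6/12.3^2 = 0.0965 g/mm^2

0.0965 g/mm^2


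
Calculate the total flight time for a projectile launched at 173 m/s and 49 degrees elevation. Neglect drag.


T = 2*v0*sin(theta)/g = 2*173*sin(49°)/9.81 = 26.62 s

26.62 s


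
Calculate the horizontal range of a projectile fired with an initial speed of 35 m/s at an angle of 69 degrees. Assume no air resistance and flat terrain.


R = v0^2 * sin(2*theta) / g = 35^2 * sin(2*69°) / 9.81 = 83.56 m

83.56 m


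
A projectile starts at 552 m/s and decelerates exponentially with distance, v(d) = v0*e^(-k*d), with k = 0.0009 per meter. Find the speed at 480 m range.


v = v0*exp(-k*d) = 552*exp(-0.0009*480) = 358.4 m/s

358.4 m/s


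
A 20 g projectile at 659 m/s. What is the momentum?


p = m*v = 0.02*659 = 13.18 kg·m/s

13.18 kg·m/s


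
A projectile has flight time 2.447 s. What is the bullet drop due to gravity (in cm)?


drop = 0.5*g*t^2 = 0.5*9.81*2.447^2 = 29.3702 m ≈ 2937 cm

2937 cm


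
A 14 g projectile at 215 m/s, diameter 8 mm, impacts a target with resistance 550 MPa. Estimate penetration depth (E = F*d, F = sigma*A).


A = pi*(d/2)^2 = pi*(8/2)^2 = 50.2655 mm^2
E = 0.5*m*v^2 = 0.5*0.014*215^2 = 323.575 J
depth = E/(sigma*A) = 323.575 J / (550 MPa * 50.2655 mm^2) = 323.575/(550 * 50.2655) m = 0.0117042 m ≈ 11.7 mm

11.7 mm


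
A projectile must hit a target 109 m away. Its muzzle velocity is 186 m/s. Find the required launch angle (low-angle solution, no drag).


sin(2*theta) = R*g/v0^2 = 109*9.81/186^2 = 0.0309079, theta = arcsin(0.0309079)/2 = 0.8856°

0.8856 degrees


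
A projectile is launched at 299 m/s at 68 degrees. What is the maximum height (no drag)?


H = (v0*sin(theta))^2 / (2g) = (299*sin(68°))^2 / (2*9.81) = 3917 m

3917 m


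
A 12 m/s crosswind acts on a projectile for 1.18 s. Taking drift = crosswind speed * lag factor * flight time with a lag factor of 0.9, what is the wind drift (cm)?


drift = v_wind * lag * t = 12 * 0.9 * 1.18 = 12.744 m ≈ 1274 cm

1274 cm


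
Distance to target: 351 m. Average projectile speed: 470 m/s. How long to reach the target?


t = d/v = 351/470 = 0.7468 s

0.7468 s


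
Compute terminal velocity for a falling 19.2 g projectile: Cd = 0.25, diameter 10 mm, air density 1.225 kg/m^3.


A = pi*(d/2)^2 = pi*(10/2000)^2 = 7.85398e-05 m^2
vt = sqrt(2mg/(Cd*rho*A)) = sqrt(2*0.0192*9.81/(0.25 * 1.225 * 7.85398e-05)) = 125.1 m/s

125.1 m/s


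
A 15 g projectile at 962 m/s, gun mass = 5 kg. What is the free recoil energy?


v_r = m_p*v_p/m_gun = 0.015*962/5 = 2.886 m/s, E_r = 0.5*m_gun*v_r^2 = 0.5*5*2.886^2 = 20.82 J

20.82 J


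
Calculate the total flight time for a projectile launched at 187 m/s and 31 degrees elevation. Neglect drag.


T = 2*v0*sin(theta)/g = 2*187*sin(31°)/9.81 = 19.64 s

19.64 s


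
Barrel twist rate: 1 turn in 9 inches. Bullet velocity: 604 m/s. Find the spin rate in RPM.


twist_m = 9*0.0254 = 0.2286 m
spin = v/twist = 604/0.2286 = 2642.17 rev/s
RPM = spin*60 = 2642.17*60 ≈ 158530 RPM

158530 RPM


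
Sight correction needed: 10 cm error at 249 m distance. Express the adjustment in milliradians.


1 mrad subtends 1 cm per 10 m of range, so adj = error_cm / (dist_m / 10) = 10 / (249/10) = 0.4016 mrad

0.4016 mrad


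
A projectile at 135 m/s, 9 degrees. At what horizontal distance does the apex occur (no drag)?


R = v0^2*sin(2*theta)/g = 135^2*sin(2*9°)/9.81 = 574.091 m
apex_dist = R/2 = 574.091/2 = 287 m

287 m


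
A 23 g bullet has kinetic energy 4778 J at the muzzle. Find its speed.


v = sqrt(2*E/m) = sqrt(2*4778/0.023) = 644.6 m/s

644.6 m/s


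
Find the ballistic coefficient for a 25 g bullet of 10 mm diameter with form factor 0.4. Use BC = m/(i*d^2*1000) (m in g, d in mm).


BC = m/(i*d^2*1000) = 25/(0.4 * 10^2 * 1000) = 0.000625

0.000625
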